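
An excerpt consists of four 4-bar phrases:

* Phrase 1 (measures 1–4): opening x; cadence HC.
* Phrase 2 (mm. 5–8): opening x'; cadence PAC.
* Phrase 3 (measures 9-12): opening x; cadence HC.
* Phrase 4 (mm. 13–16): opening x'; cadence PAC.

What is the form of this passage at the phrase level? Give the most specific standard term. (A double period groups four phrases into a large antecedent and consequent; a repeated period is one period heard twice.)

repeated period

The cadence pattern HC–PAC–HC–PAC is weak–strong twice, and phrases 3–4 restate phrases 1–2: a period heard twice, not a double period (which would end weakly at phrase 2).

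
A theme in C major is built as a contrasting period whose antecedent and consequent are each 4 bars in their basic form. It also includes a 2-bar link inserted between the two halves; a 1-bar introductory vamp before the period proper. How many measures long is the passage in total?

Basic contrasting period: 4 + 4 = 8 bars.
8 (basic form) + 2 (link) + 1 (introduction) = 11.

11 measures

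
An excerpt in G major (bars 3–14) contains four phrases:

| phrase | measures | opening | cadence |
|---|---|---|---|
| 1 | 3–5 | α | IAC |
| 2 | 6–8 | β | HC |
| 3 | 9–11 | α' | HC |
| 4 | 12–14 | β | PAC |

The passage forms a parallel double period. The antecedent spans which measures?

measures 3–8

In a double period the four phrases pair into a large antecedent (phrases 1–2, ending half cadence) and a large consequent (phrases 3–4, ending perfect authentic cadence). The antecedent spans mm. 3–8.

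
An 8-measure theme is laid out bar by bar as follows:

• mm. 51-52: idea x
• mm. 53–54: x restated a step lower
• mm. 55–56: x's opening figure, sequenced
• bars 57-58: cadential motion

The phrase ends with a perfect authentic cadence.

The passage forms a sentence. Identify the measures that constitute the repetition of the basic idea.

measures 53–54

The presentation of a sentence is the basic idea (measures 51–52) plus its repetition (mm. 53–54); the repetition of the basic idea is therefore mm. 53-54.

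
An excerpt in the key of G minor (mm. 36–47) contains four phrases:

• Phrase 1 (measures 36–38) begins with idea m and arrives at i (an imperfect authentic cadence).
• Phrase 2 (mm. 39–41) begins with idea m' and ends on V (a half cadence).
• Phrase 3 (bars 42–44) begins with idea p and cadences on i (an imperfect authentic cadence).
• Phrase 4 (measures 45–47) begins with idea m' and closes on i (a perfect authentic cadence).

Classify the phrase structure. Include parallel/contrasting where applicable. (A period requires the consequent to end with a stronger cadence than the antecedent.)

contrasting double period

Four phrases in two halves: the first half (mm. 36–41) ends with a half cadence, the second (mm. 42–47) with a perfect authentic cadence — a large antecedent–consequent pair, i.e. a double period.
Phrase 3 begins with different material from phrase 1, making it contrasting.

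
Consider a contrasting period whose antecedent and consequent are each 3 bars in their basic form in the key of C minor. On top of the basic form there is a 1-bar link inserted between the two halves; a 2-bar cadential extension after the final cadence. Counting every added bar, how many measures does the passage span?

9 measures

Basic contrasting period: 3 + 3 = 6 bars.
6 (basic form) + 1 (link) + 2 (cadential extension) = 9.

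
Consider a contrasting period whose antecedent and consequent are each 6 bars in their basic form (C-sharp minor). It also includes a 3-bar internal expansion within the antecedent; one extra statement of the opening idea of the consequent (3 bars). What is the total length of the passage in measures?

Basic contrasting period: 6 + 6 = 12 bars.
12 (basic form) + 3 (internal expansion) + 3 (extra statement) = 18.

18 measures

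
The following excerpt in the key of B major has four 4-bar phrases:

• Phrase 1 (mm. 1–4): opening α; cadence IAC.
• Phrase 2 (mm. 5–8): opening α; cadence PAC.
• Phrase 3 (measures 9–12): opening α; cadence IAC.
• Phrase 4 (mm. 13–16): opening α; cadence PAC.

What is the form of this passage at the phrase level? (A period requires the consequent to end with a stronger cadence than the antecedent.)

The cadence pattern IAC–PAC–IAC–PAC is weak–strong twice, and phrases 3–4 restate phrases 1–2: a period heard twice, not a double period (which would end weakly at phrase 2).

repeated period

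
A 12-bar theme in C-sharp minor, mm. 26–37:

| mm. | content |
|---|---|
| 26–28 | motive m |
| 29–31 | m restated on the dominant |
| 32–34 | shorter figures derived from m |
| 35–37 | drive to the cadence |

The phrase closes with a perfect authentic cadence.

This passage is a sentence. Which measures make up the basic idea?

measures 26–28

The presentation of a sentence is the basic idea (measures 26-28) plus its repetition (measures 29–31); the basic idea is therefore mm. 26–28.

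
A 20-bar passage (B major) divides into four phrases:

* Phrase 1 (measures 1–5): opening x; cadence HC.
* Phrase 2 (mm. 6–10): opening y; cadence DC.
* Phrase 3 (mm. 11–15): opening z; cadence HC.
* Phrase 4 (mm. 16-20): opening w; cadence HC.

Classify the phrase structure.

phrase group

Phrase 4 ends with a half cadence, no stronger than phrase 2's deceptive cadence, so the four phrases do not form a double period; nor do phrases 3–4 duplicate 1–2, so it is not a repeated period. With no phrase reaching a conclusive cadence, the passage is a phrase group.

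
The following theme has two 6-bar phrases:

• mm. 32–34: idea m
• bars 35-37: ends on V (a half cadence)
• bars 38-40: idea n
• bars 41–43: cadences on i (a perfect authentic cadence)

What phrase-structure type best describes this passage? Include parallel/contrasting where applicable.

Phrase 1 ends with a half cadence (weaker) and phrase 2 with a perfect authentic cadence (stronger): antecedent + consequent = a period.
The two phrases open with different material (m / n), so the period is contrasting.

contrasting period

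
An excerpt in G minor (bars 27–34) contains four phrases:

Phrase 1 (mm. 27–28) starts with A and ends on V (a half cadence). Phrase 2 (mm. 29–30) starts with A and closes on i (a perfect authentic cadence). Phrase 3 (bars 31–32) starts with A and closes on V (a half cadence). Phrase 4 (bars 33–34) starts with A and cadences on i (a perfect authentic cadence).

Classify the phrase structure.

repeated period

The cadence pattern HC–PAC–HC–PAC is weak–strong twice, and phrases 3–4 restate phrases 1–2: a period heard twice, not a double period (which would end weakly at phrase 2).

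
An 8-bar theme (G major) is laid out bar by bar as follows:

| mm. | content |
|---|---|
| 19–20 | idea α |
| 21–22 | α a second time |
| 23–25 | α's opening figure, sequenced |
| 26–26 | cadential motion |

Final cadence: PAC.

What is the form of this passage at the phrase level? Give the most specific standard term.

Basic idea (mm. 19-20) + its repetition (mm. 21-22) form the presentation; fragmentation and cadence (mm. 23–26) form the continuation — the 8-bar whole is a sentence.

sentence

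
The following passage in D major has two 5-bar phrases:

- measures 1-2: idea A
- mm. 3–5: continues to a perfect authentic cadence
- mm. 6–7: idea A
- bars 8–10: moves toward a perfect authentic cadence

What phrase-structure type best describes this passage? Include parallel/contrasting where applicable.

repeated phrase

Both phrases have the same opening (A) and the same cadence (perfect authentic cadence): the second is a restatement, not a consequent, so this is a repeated phrase rather than a period.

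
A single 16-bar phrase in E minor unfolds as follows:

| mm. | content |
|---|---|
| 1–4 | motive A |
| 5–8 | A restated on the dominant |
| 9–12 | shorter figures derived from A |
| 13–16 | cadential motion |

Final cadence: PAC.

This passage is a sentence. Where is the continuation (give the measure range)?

measures 9–16

After the presentation (measures 1-8), the continuation covers the fragmentation through the cadence: measures 9–16.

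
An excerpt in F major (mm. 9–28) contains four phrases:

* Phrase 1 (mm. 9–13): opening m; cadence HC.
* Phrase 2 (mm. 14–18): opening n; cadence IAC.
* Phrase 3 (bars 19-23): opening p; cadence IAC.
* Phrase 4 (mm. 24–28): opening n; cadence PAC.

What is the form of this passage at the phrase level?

contrasting double period

Four phrases in two halves: the first half (mm. 9–18) ends with an imperfect authentic cadence, the second (mm. 19-28) with a perfect authentic cadence — a large antecedent–consequent pair, i.e. a double period.
Phrase 3 begins with different material from phrase 1, making it contrasting.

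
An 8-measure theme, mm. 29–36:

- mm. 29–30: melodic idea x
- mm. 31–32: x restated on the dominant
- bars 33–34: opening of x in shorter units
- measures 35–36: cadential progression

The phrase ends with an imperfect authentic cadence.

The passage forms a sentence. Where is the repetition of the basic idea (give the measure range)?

measures 31–32

The presentation of a sentence is the basic idea (mm. 29–30) plus its repetition (mm. 31-32); the repetition of the basic idea is therefore measures 31–32.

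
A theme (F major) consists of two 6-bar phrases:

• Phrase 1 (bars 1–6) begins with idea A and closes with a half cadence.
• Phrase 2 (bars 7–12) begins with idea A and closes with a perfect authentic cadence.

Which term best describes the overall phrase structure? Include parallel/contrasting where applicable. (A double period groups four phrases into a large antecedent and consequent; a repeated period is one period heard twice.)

Phrase 1 ends with a half cadence (weaker) and phrase 2 with a perfect authentic cadence (stronger): antecedent + consequent = a period.
The two phrases open with the same material (A / A), so the period is parallel.

parallel period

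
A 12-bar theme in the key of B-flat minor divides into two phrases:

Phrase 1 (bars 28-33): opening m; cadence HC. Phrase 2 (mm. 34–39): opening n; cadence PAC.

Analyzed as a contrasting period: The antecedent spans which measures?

measures 28–33

The antecedent is the phrase ending with the weaker cadence (half cadence, phrase 1) and the consequent the one ending more conclusively (perfect authentic cadence, phrase 2); the antecedent is measures 28-33.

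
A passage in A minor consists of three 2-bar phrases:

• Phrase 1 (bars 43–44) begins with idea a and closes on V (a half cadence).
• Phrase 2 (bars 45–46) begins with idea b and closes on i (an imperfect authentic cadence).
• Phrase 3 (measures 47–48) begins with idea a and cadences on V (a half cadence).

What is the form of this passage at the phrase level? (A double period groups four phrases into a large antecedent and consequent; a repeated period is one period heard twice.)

The final phrase closes with a half cadence, which is not stronger than the preceding imperfect authentic cadence; the 3 phrases lack an overall antecedent–consequent design and so form a phrase group.

phrase group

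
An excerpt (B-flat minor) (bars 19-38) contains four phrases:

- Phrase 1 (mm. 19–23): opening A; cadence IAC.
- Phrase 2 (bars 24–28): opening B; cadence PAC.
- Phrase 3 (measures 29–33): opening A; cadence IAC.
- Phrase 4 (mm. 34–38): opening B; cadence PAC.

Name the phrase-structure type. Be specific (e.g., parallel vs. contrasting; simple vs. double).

repeated period

The cadence pattern IAC–PAC–IAC–PAC is weak–strong twice, and phrases 3–4 restate phrases 1–2: a period heard twice, not a double period (which would end weakly at phrase 2).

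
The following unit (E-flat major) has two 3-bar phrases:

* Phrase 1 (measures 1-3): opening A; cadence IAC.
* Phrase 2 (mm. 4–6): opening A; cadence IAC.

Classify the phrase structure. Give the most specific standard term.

Both phrases have the same opening (A) and the same cadence (imperfect authentic cadence): the second is a restatement, not a consequent, so this is a repeated phrase rather than a period.

repeated phrase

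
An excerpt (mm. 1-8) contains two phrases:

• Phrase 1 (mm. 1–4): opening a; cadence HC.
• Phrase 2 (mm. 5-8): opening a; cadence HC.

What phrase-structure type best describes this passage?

Both phrases have the same opening (a) and the same cadence (half cadence): the second is a restatement, not a consequent, so this is a repeated phrase rather than a period.

repeated phrase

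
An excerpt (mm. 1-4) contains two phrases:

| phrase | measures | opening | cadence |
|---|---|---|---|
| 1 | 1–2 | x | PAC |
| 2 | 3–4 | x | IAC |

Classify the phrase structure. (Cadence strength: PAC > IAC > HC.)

phrase group

The second phrase closes with an imperfect authentic cadence, which is not stronger than the first phrase's perfect authentic cadence; without a weak→strong cadential pair there is no antecedent–consequent relationship, so this is a phrase group rather than a period.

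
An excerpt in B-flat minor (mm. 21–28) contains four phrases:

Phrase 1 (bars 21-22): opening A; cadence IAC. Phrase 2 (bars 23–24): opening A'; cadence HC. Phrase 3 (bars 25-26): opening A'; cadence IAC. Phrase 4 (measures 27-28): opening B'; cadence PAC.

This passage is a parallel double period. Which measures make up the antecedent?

measures 21–24

In a double period the four phrases pair into a large antecedent (phrases 1–2, ending half cadence) and a large consequent (phrases 3–4, ending perfect authentic cadence). The antecedent spans bars 21–24.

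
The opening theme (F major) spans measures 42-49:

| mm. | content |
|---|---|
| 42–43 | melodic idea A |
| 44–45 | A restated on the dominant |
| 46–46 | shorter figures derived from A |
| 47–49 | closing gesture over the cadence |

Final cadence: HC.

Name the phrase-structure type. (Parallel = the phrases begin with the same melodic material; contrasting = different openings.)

sentence

Basic idea (mm. 42–43) + its repetition (measures 44-45) form the presentation; fragmentation and cadence (mm. 46-49) form the continuation — the 8-bar whole is a sentence.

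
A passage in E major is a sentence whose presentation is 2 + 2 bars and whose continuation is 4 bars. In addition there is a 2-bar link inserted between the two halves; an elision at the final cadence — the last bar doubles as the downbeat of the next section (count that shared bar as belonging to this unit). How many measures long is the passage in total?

Basic sentence: 2 + 2 + 4 = 8 bars.
8 (basic form) + 2 (link) = 10.
The elision shares a bar with the next section but does not change this unit's count.

10 measures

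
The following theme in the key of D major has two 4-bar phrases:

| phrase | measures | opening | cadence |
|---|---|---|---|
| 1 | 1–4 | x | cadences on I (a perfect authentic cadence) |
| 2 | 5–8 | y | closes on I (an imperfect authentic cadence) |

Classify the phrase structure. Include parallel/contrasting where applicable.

The second phrase closes with an imperfect authentic cadence, which is not stronger than the first phrase's perfect authentic cadence; without a weak→strong cadential pair there is no antecedent–consequent relationship, so this is a phrase group rather than a period.

phrase group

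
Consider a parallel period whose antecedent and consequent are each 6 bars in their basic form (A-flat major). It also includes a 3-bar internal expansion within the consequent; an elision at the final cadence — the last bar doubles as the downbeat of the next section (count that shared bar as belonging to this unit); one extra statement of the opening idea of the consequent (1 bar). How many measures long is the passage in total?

Basic parallel period: 6 + 6 = 12 bars.
12 (basic form) + 3 (internal expansion) + 1 (extra statement) = 16.
The elision shares a bar with the next section but does not change this unit's count.

16 measures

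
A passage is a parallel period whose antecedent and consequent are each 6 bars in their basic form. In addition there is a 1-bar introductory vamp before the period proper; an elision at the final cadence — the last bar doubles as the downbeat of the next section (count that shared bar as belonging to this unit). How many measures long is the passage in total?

Basic parallel period: 6 + 6 = 12 bars.
12 (basic form) + 1 (introduction) = 13.
The elision shares a bar with the next section but does not change this unit's count.

13 measures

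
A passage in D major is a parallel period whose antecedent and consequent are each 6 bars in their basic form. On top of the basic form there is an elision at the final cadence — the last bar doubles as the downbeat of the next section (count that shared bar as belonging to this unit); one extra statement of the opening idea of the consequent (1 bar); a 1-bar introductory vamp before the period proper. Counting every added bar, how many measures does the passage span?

14 measures

Basic parallel period: 6 + 6 = 12 bars.
12 (basic form) + 1 (extra statement) + 1 (introduction) = 14.
The elision shares a bar with the next section but does not change this unit's count.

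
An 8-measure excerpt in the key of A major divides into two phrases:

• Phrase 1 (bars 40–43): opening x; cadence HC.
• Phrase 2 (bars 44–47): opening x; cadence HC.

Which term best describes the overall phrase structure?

Both phrases have the same opening (x) and the same cadence (half cadence): the second is a restatement, not a consequent, so this is a repeated phrase rather than a period.

repeated phrase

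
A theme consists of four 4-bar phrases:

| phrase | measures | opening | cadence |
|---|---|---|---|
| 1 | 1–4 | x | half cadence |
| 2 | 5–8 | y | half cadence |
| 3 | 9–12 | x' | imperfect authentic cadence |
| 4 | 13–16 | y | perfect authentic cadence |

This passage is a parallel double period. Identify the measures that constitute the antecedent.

measures 1–8

In a double period the four phrases pair into a large antecedent (phrases 1–2, ending half cadence) and a large consequent (phrases 3–4, ending perfect authentic cadence). The antecedent spans mm. 1–8.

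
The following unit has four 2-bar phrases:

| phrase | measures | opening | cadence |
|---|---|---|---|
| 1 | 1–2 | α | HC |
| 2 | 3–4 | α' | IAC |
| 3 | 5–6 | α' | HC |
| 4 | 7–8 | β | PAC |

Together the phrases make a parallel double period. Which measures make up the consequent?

In a double period the first pair of phrases (ending imperfect authentic cadence) is the large antecedent and the second pair (ending perfect authentic cadence) is the large consequent; the consequent is measures 5–8.

measures 5–8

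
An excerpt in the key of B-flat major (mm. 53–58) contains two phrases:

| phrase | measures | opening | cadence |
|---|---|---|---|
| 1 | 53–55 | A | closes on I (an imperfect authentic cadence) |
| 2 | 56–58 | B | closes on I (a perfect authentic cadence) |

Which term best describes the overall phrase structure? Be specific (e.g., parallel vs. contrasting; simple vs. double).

Phrase 1 ends with an imperfect authentic cadence (weaker) and phrase 2 with a perfect authentic cadence (stronger): antecedent + consequent = a period.
The two phrases open with different material (A / B), so the period is contrasting.

contrasting period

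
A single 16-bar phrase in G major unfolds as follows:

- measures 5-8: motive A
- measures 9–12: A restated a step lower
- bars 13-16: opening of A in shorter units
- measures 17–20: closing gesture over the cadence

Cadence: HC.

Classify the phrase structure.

Basic idea (mm. 5–8) + its repetition (mm. 9–12) form the presentation; fragmentation and cadence (mm. 13–20) form the continuation — the 16-bar whole is a sentence.

sentence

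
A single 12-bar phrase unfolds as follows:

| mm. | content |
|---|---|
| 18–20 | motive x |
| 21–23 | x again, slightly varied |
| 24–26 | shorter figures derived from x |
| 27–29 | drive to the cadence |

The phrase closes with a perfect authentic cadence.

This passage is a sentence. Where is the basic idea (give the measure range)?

measures 18–20

The presentation of a sentence is the basic idea (mm. 18–20) plus its repetition (bars 21–23); the basic idea is therefore mm. 18–20.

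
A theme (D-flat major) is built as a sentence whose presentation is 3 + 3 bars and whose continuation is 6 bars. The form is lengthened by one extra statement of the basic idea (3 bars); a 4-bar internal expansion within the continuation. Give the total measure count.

Basic sentence: 3 + 3 + 6 = 12 bars.
12 (basic form) + 3 (extra statement) + 4 (internal expansion) = 19.

19 measures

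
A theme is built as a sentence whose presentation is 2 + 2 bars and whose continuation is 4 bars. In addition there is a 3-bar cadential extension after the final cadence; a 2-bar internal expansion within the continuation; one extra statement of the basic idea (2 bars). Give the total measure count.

Basic sentence: 2 + 2 + 4 = 8 bars.
8 (basic form) + 3 (cadential extension) + 2 (internal expansion) + 2 (extra statement) = 15.

15 measures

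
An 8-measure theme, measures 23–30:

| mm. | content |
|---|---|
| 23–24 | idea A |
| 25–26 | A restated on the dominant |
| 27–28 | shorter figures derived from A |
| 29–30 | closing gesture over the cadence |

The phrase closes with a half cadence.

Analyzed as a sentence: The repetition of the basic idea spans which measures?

measures 25–26

The presentation of a sentence is the basic idea (measures 23-24) plus its repetition (mm. 25–26); the repetition of the basic idea is therefore mm. 25–26.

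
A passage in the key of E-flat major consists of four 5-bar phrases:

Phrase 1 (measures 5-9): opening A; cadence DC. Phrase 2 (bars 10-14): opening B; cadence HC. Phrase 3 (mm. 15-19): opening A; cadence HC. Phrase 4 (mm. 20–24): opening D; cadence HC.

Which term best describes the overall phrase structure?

Phrase 4 ends with a half cadence, no stronger than phrase 2's half cadence, so the four phrases do not form a double period; nor do phrases 3–4 duplicate 1–2, so it is not a repeated period. With no phrase reaching a conclusive cadence, the passage is a phrase group.

phrase group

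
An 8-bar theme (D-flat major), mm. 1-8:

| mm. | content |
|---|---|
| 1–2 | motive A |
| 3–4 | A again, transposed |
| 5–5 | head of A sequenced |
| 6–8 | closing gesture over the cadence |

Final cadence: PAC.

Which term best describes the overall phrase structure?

sentence

Basic idea (mm. 1-2) + its repetition (bars 3-4) form the presentation; fragmentation and cadence (bars 5–8) form the continuation — the 8-bar whole is a sentence.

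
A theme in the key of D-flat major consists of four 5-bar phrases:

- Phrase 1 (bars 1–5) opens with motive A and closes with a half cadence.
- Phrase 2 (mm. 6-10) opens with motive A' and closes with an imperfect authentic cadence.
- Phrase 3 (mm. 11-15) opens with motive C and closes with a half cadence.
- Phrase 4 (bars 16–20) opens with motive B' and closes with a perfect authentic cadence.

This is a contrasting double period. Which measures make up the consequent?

measures 11–20

In a double period the first pair of phrases (ending imperfect authentic cadence) is the large antecedent and the second pair (ending perfect authentic cadence) is the large consequent; the consequent is measures 11–20.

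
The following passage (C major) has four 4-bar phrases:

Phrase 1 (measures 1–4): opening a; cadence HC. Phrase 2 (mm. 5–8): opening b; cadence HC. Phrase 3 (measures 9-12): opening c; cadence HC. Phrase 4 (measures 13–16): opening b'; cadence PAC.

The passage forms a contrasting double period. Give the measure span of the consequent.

measures 9–16

In a double period the first pair of phrases (ending half cadence) is the large antecedent and the second pair (ending perfect authentic cadence) is the large consequent; the consequent is measures 9–16.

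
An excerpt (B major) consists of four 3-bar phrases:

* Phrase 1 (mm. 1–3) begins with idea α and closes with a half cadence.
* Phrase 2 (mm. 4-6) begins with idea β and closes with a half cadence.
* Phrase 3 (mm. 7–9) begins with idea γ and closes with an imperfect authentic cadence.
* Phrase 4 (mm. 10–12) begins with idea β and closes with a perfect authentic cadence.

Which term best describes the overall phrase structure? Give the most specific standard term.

Four phrases in two halves: the first half (mm. 1–6) ends with a half cadence, the second (measures 7-12) with a perfect authentic cadence — a large antecedent–consequent pair, i.e. a double period.
Phrase 3 begins with different material from phrase 1, making it contrasting.

contrasting double period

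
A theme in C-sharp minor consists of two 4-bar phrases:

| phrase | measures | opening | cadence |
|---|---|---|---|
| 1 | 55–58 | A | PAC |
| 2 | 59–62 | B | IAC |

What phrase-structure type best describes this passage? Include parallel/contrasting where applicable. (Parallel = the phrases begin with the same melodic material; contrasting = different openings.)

phrase group

The second phrase closes with an imperfect authentic cadence, which is not stronger than the first phrase's perfect authentic cadence; without a weak→strong cadential pair there is no antecedent–consequent relationship, so this is a phrase group rather than a period.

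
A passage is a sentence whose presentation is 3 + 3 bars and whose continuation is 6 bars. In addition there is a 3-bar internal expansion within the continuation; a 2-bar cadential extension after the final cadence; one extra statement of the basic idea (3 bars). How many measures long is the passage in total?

Basic sentence: 3 + 3 + 6 = 12 bars.
12 (basic form) + 3 (internal expansion) + 2 (cadential extension) + 3 (extra statement) = 20.

20 measures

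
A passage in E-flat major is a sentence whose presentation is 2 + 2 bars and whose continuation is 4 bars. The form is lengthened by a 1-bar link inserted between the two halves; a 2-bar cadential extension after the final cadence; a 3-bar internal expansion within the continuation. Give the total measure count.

14 measures

Basic sentence: 2 + 2 + 4 = 8 bars.
8 (basic form) + 1 (link) + 2 (cadential extension) + 3 (internal expansion) = 14.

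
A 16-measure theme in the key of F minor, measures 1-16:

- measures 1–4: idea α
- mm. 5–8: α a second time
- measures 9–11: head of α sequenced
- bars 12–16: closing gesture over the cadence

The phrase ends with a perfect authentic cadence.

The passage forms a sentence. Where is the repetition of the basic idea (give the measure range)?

The presentation of a sentence is the basic idea (bars 1-4) plus its repetition (bars 5-8); the repetition of the basic idea is therefore measures 5-8.

measures 5–8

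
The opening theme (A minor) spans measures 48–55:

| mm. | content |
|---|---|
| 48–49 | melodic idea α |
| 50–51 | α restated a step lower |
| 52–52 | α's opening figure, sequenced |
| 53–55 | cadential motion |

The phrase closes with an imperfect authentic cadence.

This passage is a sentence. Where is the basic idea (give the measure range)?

measures 48–49

The presentation of a sentence is the basic idea (mm. 48–49) plus its repetition (mm. 50-51); the basic idea is therefore mm. 48–49.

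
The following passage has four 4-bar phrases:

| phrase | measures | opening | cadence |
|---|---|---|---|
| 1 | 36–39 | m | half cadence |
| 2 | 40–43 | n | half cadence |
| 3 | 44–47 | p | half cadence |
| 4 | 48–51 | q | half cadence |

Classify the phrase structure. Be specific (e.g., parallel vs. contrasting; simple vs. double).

Phrase 4 ends with a half cadence, no stronger than phrase 2's half cadence, so the four phrases do not form a double period; nor do phrases 3–4 duplicate 1–2, so it is not a repeated period. With no phrase reaching a conclusive cadence, the passage is a phrase group.

phrase group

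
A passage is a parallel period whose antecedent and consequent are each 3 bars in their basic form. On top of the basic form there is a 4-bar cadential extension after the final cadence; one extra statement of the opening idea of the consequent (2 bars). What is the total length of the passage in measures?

Basic parallel period: 3 + 3 = 6 bars.
6 (basic form) + 4 (cadential extension) + 2 (extra statement) = 12.

12 measures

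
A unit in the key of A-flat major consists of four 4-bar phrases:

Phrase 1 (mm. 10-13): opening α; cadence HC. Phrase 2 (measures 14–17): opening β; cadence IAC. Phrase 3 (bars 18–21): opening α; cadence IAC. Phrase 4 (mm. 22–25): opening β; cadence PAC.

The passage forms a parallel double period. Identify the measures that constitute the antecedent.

In a double period the four phrases pair into a large antecedent (phrases 1–2, ending imperfect authentic cadence) and a large consequent (phrases 3–4, ending perfect authentic cadence). The antecedent spans measures 10–17.

measures 10–17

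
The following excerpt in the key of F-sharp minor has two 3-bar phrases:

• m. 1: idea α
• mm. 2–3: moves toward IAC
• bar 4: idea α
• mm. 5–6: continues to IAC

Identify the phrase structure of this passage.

Both phrases have the same opening (α) and the same cadence (imperfect authentic cadence): the second is a restatement, not a consequent, so this is a repeated phrase rather than a period.

repeated phrase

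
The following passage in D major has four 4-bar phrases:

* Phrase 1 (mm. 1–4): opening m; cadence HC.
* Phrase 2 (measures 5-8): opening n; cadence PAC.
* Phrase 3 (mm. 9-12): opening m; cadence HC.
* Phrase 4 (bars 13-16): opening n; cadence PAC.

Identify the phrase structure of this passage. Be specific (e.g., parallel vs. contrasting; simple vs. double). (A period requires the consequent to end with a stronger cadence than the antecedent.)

The cadence pattern HC–PAC–HC–PAC is weak–strong twice, and phrases 3–4 restate phrases 1–2: a period heard twice, not a double period (which would end weakly at phrase 2).

repeated period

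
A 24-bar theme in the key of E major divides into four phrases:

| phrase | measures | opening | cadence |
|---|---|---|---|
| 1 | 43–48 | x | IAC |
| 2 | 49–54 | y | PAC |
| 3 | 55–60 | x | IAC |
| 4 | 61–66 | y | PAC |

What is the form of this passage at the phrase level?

repeated period

The cadence pattern IAC–PAC–IAC–PAC is weak–strong twice, and phrases 3–4 restate phrases 1–2: a period heard twice, not a double period (which would end weakly at phrase 2).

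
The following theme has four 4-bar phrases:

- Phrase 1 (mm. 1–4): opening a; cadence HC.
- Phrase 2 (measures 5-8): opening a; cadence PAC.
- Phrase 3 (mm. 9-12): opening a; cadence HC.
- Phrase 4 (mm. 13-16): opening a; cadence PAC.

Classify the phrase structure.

repeated period

The cadence pattern HC–PAC–HC–PAC is weak–strong twice, and phrases 3–4 restate phrases 1–2: a period heard twice, not a double period (which would end weakly at phrase 2).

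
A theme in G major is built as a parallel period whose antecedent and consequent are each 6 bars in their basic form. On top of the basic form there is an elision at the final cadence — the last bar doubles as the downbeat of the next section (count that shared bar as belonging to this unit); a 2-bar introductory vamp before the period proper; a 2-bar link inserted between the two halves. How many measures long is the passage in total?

16 measures

Basic parallel period: 6 + 6 = 12 bars.
12 (basic form) + 2 (introduction) + 2 (link) = 16.
The elision shares a bar with the next section but does not change this unit's count.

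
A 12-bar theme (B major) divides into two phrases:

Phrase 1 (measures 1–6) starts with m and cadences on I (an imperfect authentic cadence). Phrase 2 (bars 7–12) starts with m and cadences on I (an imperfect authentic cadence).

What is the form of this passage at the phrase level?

Both phrases have the same opening (m) and the same cadence (imperfect authentic cadence): the second is a restatement, not a consequent, so this is a repeated phrase rather than a period.

repeated phrase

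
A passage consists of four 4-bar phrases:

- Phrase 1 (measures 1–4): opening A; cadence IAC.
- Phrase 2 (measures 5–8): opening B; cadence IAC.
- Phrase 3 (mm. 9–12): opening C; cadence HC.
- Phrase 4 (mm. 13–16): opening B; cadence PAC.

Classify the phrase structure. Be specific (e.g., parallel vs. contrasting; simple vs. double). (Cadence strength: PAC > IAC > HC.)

contrasting double period

Four phrases in two halves: the first half (measures 1–8) ends with an imperfect authentic cadence, the second (mm. 9-16) with a perfect authentic cadence — a large antecedent–consequent pair, i.e. a double period.
Phrase 3 begins with different material from phrase 1, making it contrasting.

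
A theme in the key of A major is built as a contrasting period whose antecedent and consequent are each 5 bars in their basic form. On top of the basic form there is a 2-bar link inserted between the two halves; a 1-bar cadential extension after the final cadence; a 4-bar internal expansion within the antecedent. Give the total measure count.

17 measures

Basic contrasting period: 5 + 5 = 10 bars.
10 (basic form) + 2 (link) + 1 (cadential extension) + 4 (internal expansion) = 17.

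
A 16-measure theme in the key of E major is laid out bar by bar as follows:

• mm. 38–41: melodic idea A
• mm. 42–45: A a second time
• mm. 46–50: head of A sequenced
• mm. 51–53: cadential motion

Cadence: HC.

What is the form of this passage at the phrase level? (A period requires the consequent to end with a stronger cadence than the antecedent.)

sentence

Basic idea (measures 38-41) + its repetition (measures 42-45) form the presentation; fragmentation and cadence (mm. 46-53) form the continuation — the 16-bar whole is a sentence.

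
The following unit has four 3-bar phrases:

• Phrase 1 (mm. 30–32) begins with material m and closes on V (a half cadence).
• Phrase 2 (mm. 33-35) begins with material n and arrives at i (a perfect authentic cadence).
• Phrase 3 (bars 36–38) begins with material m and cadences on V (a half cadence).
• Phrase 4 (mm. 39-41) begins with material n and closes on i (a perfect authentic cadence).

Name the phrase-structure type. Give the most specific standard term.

repeated period

The cadence pattern HC–PAC–HC–PAC is weak–strong twice, and phrases 3–4 restate phrases 1–2: a period heard twice, not a double period (which would end weakly at phrase 2).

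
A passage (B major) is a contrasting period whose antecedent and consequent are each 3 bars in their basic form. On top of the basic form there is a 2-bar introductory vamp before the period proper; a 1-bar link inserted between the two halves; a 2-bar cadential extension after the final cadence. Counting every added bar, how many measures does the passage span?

Basic contrasting period: 3 + 3 = 6 bars.
6 (basic form) + 2 (introduction) + 1 (link) + 2 (cadential extension) = 11.

11 measures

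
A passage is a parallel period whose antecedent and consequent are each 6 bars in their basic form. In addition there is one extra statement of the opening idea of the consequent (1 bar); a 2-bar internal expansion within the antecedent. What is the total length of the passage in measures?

15 measures

Basic parallel period: 6 + 6 = 12 bars.
12 (basic form) + 1 (extra statement) + 2 (internal expansion) = 15.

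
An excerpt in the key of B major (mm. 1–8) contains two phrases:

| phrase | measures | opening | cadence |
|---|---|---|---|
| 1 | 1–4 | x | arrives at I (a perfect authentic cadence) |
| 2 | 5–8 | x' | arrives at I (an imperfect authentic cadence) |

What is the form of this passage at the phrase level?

The second phrase closes with an imperfect authentic cadence, which is not stronger than the first phrase's perfect authentic cadence; without a weak→strong cadential pair there is no antecedent–consequent relationship, so this is a phrase group rather than a period.

phrase group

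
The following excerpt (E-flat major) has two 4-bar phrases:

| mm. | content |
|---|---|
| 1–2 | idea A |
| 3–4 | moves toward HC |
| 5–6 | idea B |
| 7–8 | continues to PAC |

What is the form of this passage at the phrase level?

Phrase 1 ends with a half cadence (weaker) and phrase 2 with a perfect authentic cadence (stronger): antecedent + consequent = a period.
The two phrases open with different material (A / B), so the period is contrasting.

contrasting period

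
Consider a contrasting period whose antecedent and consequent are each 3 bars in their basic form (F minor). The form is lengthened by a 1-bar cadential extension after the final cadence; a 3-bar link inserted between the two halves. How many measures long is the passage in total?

10 measures

Basic contrasting period: 3 + 3 = 6 bars.
6 (basic form) + 1 (cadential extension) + 3 (link) = 10.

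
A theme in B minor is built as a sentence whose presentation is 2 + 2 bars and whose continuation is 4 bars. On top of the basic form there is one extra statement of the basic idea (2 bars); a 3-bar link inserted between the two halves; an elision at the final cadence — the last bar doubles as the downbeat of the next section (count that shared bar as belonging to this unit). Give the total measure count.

13 measures

Basic sentence: 2 + 2 + 4 = 8 bars.
8 (basic form) + 2 (extra statement) + 3 (link) = 13.
The elision shares a bar with the next section but does not change this unit's count.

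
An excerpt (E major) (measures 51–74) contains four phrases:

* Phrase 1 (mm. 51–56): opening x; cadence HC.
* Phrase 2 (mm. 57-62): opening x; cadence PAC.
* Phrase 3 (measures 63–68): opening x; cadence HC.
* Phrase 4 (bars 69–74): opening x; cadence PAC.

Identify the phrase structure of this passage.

The cadence pattern HC–PAC–HC–PAC is weak–strong twice, and phrases 3–4 restate phrases 1–2: a period heard twice, not a double period (which would end weakly at phrase 2).

repeated period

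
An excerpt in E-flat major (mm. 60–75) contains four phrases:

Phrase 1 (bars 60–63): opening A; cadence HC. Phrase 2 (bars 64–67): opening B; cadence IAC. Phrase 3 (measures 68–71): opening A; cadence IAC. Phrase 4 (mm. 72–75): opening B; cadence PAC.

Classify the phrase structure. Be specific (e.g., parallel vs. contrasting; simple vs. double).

Four phrases in two halves: the first half (mm. 60–67) ends with an imperfect authentic cadence, the second (bars 68-75) with a perfect authentic cadence — a large antecedent–consequent pair, i.e. a double period.
Phrase 3 begins with the same material as phrase 1, making it parallel.

parallel double period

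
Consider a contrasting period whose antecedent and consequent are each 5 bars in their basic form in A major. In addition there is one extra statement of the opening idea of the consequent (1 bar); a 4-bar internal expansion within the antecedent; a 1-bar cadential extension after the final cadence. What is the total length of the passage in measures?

Basic contrasting period: 5 + 5 = 10 bars.
10 (basic form) + 1 (extra statement) + 4 (internal expansion) + 1 (cadential extension) = 16.

16 measures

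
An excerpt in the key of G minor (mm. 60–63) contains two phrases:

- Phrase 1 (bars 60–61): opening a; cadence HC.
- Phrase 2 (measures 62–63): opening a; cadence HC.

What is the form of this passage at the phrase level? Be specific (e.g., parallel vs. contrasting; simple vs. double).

repeated phrase

Both phrases have the same opening (a) and the same cadence (half cadence): the second is a restatement, not a consequent, so this is a repeated phrase rather than a period.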